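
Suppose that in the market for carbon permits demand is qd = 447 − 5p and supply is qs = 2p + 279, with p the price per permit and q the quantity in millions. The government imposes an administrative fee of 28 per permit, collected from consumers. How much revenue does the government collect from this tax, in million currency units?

Tax revenue = 8036 million.

Before the tax: set 447 − 5p = 2p + 279 → p* = 24, q* = 327.
With the tax collected from consumers, demand (in seller-price terms) shifts: qd = 447 − 5(p + 28).
Solving gives q = 287 with consumers paying 32 and producers receiving 4 (the 28 wedge).
Revenue = t · Q = 28 · 287 = 8036.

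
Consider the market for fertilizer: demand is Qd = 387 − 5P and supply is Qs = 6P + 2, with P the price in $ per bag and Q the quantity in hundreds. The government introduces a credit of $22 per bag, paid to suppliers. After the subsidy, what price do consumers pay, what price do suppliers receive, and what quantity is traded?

Consumers pay $23; suppliers receive $45; quantity = 272.

Without the subsidy, 387 − 5P = 6P + 2 gives 11P = 385, so P* = $35 and Q* = 212.
With a per-unit subsidy paid to suppliers, each receives P + 22 per unit sold, so supply becomes Qs = 6(P + 22) + 2.
Solving gives Q = 272 with consumers paying $23 and suppliers receiving $45 (the $22 wedge).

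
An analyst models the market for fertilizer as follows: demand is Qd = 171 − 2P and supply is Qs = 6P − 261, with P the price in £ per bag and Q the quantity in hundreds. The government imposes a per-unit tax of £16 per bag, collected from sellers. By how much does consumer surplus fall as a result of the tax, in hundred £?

Consumer surplus falls by £612 hundred.

Before the tax: set 171 − 2P = 6P − 261 → P* = £54, Q* = 63.
With the tax collected from sellers, supply shifts: Qs = 6(P − 16) − 261.
New equilibrium: buyers pay £66, sellers receive £50, Q = 39. (Wedge: Pb − Ps = 16.)
ΔCS is the trapezoid between Q = 39 and Q = 63 of height £12: ½ · (63 + 39) · 12 = £612.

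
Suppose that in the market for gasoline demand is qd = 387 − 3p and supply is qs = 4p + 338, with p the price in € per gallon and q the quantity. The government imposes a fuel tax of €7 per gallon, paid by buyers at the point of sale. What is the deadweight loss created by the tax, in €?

Deadweight loss = €42.

Before the tax: set 387 − 3p = 4p + 338 → p* = €7, q* = 366.
With the tax collected from buyers, demand (in seller-price terms) shifts: qd = 387 − 3(p + 7).
New equilibrium: buyers pay €11, suppliers receive €4, q = 354. (Wedge: pb − ps = 7.)
Quantity falls by |ΔQ| = |366 − 354| = 12.
DWL = ½ · t · |ΔQ| = ½ · 7 · 12 = €42.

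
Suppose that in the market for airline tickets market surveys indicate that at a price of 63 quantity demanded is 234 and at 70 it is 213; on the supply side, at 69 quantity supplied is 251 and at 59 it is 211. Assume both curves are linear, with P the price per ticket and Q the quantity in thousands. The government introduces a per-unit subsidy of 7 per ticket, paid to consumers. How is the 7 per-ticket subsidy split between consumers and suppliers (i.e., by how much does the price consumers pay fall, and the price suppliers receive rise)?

Demand slope: (213 − 234)/(70 − 63) = -3, so Qd = 423 − 3P.
Supply slope: (211 − 251)/(59 − 69) = 4, so Qs = 4P − 25.
Before the subsidy: set 423 − 3P = 4P − 25 → P* = 64, Q* = 231.
With a per-unit subsidy paid to consumers, each effectively pays P − 7, so demand becomes Qd = 423 − 3(P − 7).
Solving gives Q = 243 with consumers paying 60 and suppliers receiving 67 (the 7 wedge).
Gain to consumers: 4; to suppliers: 3. (They sum to 7.)

Consumers gain 4 per ticket; suppliers gain 3 per ticket.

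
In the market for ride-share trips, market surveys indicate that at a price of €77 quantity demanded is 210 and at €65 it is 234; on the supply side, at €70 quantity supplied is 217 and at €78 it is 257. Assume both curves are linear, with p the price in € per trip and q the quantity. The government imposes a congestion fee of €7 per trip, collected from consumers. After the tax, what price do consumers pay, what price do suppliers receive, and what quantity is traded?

Consumers pay €76; suppliers receive €69; quantity = 212.

Demand slope: (234 − 210)/(65 − 77) = -2, so qd = 364 − 2p.
Supply slope: (257 − 217)/(78 − 70) = 5, so qs = 5p − 133.
Before the tax: set 364 − 2p = 5p − 133 → p* = €71, q* = 222.
With the tax collected from consumers, demand (in seller-price terms) shifts: qd = 364 − 2(p + 7).
New equilibrium: consumers pay €76, suppliers receive €69, q = 212. (Wedge: pb − ps = 7.)
The less price-elastic side of the market bears the larger share of a per-unit tax.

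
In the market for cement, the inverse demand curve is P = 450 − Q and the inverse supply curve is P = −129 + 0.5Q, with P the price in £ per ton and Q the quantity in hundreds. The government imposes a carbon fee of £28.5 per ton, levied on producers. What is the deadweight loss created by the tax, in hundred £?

Inverting to Q(P) form: Qd = 450 − P; Qs = 2P + 258.
Without the tax, 450 − P = 2P + 258 gives 3P = 192, so P* = £64 and Q* = 386.
With the tax collected from producers, supply shifts: Qs = 2(P − 28.5) + 258.
Solving gives Q = 367 with buyers paying £83 and producers receiving £54.5 (the £28.5 wedge).
Quantity falls by |ΔQ| = |386 − 367| = 19.
DWL = ½ · t · |ΔQ| = ½ · 28.5 · 19 = £270.75.

Deadweight loss = £270.75 hundred.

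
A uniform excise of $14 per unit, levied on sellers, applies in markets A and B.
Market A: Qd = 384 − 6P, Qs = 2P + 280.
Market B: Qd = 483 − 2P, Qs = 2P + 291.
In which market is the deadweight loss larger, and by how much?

Market A: pre-tax P* = $13, Q* = 306; post-tax Q = 285; deadweight loss = $147.
Market B: pre-tax P* = $48, Q* = 387; post-tax Q = 373; deadweight loss = $98.
Difference: $147 vs $98 → market A is larger by $49.

Market A, by $49.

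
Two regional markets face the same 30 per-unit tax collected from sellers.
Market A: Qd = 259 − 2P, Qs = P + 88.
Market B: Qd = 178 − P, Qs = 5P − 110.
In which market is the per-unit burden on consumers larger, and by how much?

Market B, by 15.

Market A: pre-tax P* = 57, Q* = 145; post-tax Q = 125; per-unit burden on consumers = 10.
Market B: pre-tax P* = 48, Q* = 130; post-tax Q = 105; per-unit burden on consumers = 25.
Difference: 10 vs 25 → market B is larger by 15.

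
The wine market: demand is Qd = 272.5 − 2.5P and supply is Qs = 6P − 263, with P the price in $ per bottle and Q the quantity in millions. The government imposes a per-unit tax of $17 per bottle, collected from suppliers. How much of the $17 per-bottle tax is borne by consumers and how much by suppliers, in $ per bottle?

Without the tax, 272.5 − 2.5P = 6P − 263 gives 8.5P = 535.5, so P* = $63 and Q* = 115.
With the tax collected from suppliers, supply shifts: Qs = 6(P − 17) − 263.
New equilibrium: consumers pay $75, suppliers receive $58, Q = 85. (Wedge: Pb − Ps = 17.)
Burden on consumers: $12; on suppliers: $5. (They sum to $17.)

Consumers bear $12 per bottle; suppliers bear $5 per bottle.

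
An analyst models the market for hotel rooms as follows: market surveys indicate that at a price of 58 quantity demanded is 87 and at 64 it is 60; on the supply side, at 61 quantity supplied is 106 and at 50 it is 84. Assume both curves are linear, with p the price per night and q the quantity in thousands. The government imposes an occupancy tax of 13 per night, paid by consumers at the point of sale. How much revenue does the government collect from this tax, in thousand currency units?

Demand slope: (60 − 87)/(64 − 58) = -4.5, so qd = 348 − 4.5p.
Supply slope: (84 − 106)/(50 − 61) = 2, so qs = 2p − 16.
Without the tax, 348 − 4.5p = 2p − 16 gives 6.5p = 364, so p* = 56 and q* = 96.
With the tax collected from consumers, demand (in seller-price terms) shifts: qd = 348 − 4.5(p + 13).
Solving gives q = 78 with consumers paying 60 and producers receiving 47 (the 13 wedge).
Revenue = t · Q = 13 · 78 = 1014.

Tax revenue = 1014 thousand.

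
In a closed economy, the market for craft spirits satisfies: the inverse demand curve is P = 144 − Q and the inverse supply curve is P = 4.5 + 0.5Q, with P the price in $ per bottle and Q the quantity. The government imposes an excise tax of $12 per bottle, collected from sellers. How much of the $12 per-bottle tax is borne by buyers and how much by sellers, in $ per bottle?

Inverting to Q(P) form: Qd = 144 − P; Qs = 2P − 9.
Without the tax, 144 − P = 2P − 9 gives 3P = 153, so P* = $51 and Q* = 93.
With the tax collected from sellers, supply shifts: Qs = 2(P − 12) − 9.
Solving gives Q = 85 with buyers paying $59 and sellers receiving $47 (the $12 wedge).
Burden on buyers: $8; on sellers: $4. (They sum to $12.)
The less price-elastic side of the market bears the larger share of a per-unit tax.

Buyers bear $8 per bottle; sellers bear $4 per bottle.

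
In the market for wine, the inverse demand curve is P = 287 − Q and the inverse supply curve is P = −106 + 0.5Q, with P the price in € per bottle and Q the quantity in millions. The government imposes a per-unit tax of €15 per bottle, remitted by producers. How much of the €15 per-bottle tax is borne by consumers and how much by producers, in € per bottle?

Rewrite in direct form: Qd = 287 − P and Qs = 2P + 212.
Without the tax, 287 − P = 2P + 212 gives 3P = 75, so P* = €25 and Q* = 262.
With the tax collected from producers, supply shifts: Qs = 2(P − 15) + 212.
Solving gives Q = 252 with consumers paying €35 and producers receiving €20 (the €15 wedge).
Burden on consumers: €10; on producers: €5. (They sum to €15.)

Consumers bear €10 per bottle; producers bear €5 per bottle.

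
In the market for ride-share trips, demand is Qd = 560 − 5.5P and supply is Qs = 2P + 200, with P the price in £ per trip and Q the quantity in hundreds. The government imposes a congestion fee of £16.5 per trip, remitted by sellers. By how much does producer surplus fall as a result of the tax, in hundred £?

Producer surplus falls by £3435.19 hundred.

Without the tax, 560 − 5.5P = 2P + 200 gives 7.5P = 360, so P* = £48 and Q* = 296.
With the tax collected from sellers, supply shifts: Qs = 2(P − 16.5) + 200.
Solving gives Q = 271.8 with buyers paying £52.4 and sellers receiving £35.9 (the £16.5 wedge).
ΔPS is the trapezoid between Q = 271.8 and Q = 296 of height £12.1: ½ · (296 + 271.8) · 12.1 = £3435.19.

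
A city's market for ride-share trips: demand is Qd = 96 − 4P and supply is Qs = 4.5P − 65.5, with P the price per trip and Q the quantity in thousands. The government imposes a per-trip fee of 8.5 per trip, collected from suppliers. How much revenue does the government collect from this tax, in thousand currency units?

Without the tax, 96 − 4P = 4.5P − 65.5 gives 8.5P = 161.5, so P* = 19 and Q* = 20.
With the tax collected from suppliers, supply shifts: Qs = 4.5(P − 8.5) − 65.5.
New equilibrium: buyers pay 23.5, suppliers receive 15, Q = 2. (Wedge: Pb − Ps = 8.5.)
Revenue = t · Q = 8.5 · 2 = 17.

Tax revenue = 17 thousand.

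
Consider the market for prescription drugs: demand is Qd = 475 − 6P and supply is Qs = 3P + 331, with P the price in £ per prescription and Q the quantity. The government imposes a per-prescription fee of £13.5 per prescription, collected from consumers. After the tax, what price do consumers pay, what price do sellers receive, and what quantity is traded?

Without the tax, 475 − 6P = 3P + 331 gives 9P = 144, so P* = £16 and Q* = 379.
With the tax collected from consumers, demand (in seller-price terms) shifts: Qd = 475 − 6(P + 13.5).
New equilibrium: consumers pay £20.5, sellers receive £7, Q = 352. (Wedge: Pb − Ps = 13.5.)

Consumers pay £20.5; sellers receive £7; quantity = 352.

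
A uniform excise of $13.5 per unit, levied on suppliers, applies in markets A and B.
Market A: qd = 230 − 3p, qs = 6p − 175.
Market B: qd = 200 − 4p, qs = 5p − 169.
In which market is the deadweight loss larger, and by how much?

Market B, by $20.25.

Market A: pre-tax p* = $45, q* = 95; post-tax q = 68; deadweight loss = $182.25.
Market B: pre-tax p* = $41, q* = 36; post-tax q = 6; deadweight loss = $202.5.
Difference: $182.25 vs $202.5 → market B is larger by $20.25.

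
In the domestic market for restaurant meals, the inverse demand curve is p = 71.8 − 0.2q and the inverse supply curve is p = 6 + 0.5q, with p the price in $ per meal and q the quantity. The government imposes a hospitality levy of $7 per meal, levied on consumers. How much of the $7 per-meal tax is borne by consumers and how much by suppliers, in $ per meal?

Rewrite in direct form: qd = 359 − 5p and qs = 2p − 12.
Without the tax, 359 − 5p = 2p − 12 gives 7p = 371, so p* = $53 and q* = 94.
With the tax collected from consumers, demand (in seller-price terms) shifts: qd = 359 − 5(p + 7).
New equilibrium: consumers pay $55, suppliers receive $48, q = 84. (Wedge: pb − ps = 7.)
Burden on consumers: $2; on suppliers: $5. (They sum to $7.)
The less price-elastic side of the market bears the larger share of a per-unit tax.

Consumers bear $2 per meal; suppliers bear $5 per meal.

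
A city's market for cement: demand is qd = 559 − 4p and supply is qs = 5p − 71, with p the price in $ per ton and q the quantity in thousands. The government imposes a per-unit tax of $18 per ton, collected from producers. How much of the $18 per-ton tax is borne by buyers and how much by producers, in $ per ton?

Before the tax: set 559 − 4p = 5p − 71 → p* = $70, q* = 279.
With the tax collected from producers, supply shifts: qs = 5(p − 18) − 71.
New equilibrium: buyers pay $80, producers receive $62, q = 239. (Wedge: pb − ps = 18.)
Burden on buyers: $10; on producers: $8. (They sum to $18.)
The less price-elastic side of the market bears the larger share of a per-unit tax.

Buyers bear $10 per ton; producers bear $8 per ton.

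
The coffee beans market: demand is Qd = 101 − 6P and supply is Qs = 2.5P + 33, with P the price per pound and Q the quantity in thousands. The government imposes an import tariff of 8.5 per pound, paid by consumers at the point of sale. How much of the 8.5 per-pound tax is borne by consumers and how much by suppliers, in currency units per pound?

Before the tax: set 101 − 6P = 2.5P + 33 → P* = 8, Q* = 53.
With the tax collected from consumers, demand (in seller-price terms) shifts: Qd = 101 − 6(P + 8.5).
New equilibrium: consumers pay 10.5, suppliers receive 2, Q = 38. (Wedge: Pb − Ps = 8.5.)
Burden on consumers: 2.5; on suppliers: 6. (They sum to 8.5.)
The less price-elastic side of the market bears the larger share of a per-unit tax.

Consumers bear 2.5 per pound; suppliers bear 6 per pound.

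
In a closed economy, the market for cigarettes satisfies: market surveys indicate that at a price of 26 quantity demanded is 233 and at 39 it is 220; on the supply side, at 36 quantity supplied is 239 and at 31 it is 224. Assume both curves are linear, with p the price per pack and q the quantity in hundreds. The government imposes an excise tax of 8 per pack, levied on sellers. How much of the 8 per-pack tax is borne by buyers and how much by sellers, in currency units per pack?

Demand slope: (220 − 233)/(39 − 26) = -1, so qd = 259 − p.
Supply slope: (224 − 239)/(31 − 36) = 3, so qs = 3p + 131.
Before the tax: set 259 − p = 3p + 131 → p* = 32, q* = 227.
With the tax collected from sellers, supply shifts: qs = 3(p − 8) + 131.
New equilibrium: buyers pay 38, sellers receive 30, q = 221. (Wedge: pb − ps = 8.)
Burden on buyers: 6; on sellers: 2. (They sum to 8.)
The less price-elastic side of the market bears the larger share of a per-unit tax.

Buyers bear 6 per pack; sellers bear 2 per pack.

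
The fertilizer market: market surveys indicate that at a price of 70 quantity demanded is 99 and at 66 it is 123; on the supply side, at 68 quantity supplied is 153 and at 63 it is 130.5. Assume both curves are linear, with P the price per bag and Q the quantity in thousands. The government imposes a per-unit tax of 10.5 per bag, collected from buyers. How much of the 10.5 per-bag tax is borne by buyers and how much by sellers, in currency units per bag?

Demand slope: (123 − 99)/(66 − 70) = -6, so Qd = 519 − 6P.
Supply slope: (130.5 − 153)/(63 − 68) = 4.5, so Qs = 4.5P − 153.
Without the tax, 519 − 6P = 4.5P − 153 gives 10.5P = 672, so P* = 64 and Q* = 135.
With the tax collected from buyers, demand (in seller-price terms) shifts: Qd = 519 − 6(P + 10.5).
New equilibrium: buyers pay 68.5, sellers receive 58, Q = 108. (Wedge: Pb − Ps = 10.5.)
Burden on buyers: 4.5; on sellers: 6. (They sum to 10.5.)

Buyers bear 4.5 per bag; sellers bear 6 per bag.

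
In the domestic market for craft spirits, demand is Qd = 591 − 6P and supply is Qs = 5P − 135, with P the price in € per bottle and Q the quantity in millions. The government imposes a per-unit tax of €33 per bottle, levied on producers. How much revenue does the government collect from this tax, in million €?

Before the tax: set 591 − 6P = 5P − 135 → P* = €66, Q* = 195.
With the tax collected from producers, supply shifts: Qs = 5(P − 33) − 135.
New equilibrium: consumers pay €81, producers receive €48, Q = 105. (Wedge: Pb − Ps = 33.)
Revenue = t · Q = 33 · 105 = €3465.

Tax revenue = €3465 million.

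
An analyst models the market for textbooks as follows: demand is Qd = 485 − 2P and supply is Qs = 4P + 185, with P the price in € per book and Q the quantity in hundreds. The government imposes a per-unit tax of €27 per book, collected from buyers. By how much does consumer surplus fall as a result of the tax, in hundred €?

Before the tax: set 485 − 2P = 4P + 185 → P* = €50, Q* = 385.
With the tax collected from buyers, demand (in seller-price terms) shifts: Qd = 485 − 2(P + 27).
Solving gives Q = 349 with buyers paying €68 and suppliers receiving €41 (the €27 wedge).
ΔCS is the trapezoid between Q = 349 and Q = 385 of height €18: ½ · (385 + 349) · 18 = €6606.

Consumer surplus falls by €6606 hundred.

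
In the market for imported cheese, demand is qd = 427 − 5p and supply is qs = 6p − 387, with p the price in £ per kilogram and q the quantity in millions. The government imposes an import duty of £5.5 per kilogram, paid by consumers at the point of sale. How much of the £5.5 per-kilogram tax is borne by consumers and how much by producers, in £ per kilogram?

Without the tax, 427 − 5p = 6p − 387 gives 11p = 814, so p* = £74 and q* = 57.
With the tax collected from consumers, demand (in seller-price terms) shifts: qd = 427 − 5(p + 5.5).
Solving gives q = 42 with consumers paying £77 and producers receiving £71.5 (the £5.5 wedge).
Burden on consumers: £3; on producers: £2.5. (They sum to £5.5.)
The less price-elastic side of the market bears the larger share of a per-unit tax.

Consumers bear £3 per kilogram; producers bear £2.5 per kilogram.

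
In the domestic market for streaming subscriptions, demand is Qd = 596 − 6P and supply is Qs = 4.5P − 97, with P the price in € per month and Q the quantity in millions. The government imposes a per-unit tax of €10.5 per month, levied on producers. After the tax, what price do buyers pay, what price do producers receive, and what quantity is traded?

Before the tax: set 596 − 6P = 4.5P − 97 → P* = €66, Q* = 200.
With the tax collected from producers, supply shifts: Qs = 4.5(P − 10.5) − 97.
New equilibrium: buyers pay €70.5, producers receive €60, Q = 173. (Wedge: Pb − Ps = 10.5.)
The less price-elastic side of the market bears the larger share of a per-unit tax.

Buyers pay €70.5; producers receive €60; quantity = 173.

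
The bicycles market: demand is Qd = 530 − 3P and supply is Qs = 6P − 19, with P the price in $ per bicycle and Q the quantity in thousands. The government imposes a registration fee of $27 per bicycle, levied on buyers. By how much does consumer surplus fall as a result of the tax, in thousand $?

Before the tax: set 530 − 3P = 6P − 19 → P* = $61, Q* = 347.
With the tax collected from buyers, demand (in seller-price terms) shifts: Qd = 530 − 3(P + 27).
New equilibrium: buyers pay $79, suppliers receive $52, Q = 293. (Wedge: Pb − Ps = 27.)
ΔCS is the trapezoid between Q = 293 and Q = 347 of height $18: ½ · (347 + 293) · 18 = $5760.

Consumer surplus falls by $5760 thousand.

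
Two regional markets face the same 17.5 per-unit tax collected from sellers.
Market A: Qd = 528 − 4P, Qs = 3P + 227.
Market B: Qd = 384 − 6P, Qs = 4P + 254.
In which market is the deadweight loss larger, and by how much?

Market B, by 105.

Market A: pre-tax P* = 43, Q* = 356; post-tax Q = 326; deadweight loss = 262.5.
Market B: pre-tax P* = 13, Q* = 306; post-tax Q = 264; deadweight loss = 367.5.
Difference: 262.5 vs 367.5 → market B is larger by 105.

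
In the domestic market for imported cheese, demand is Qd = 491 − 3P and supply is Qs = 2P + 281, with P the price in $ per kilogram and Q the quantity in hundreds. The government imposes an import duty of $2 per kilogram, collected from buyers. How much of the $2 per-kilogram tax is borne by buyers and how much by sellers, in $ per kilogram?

Without the tax, 491 − 3P = 2P + 281 gives 5P = 210, so P* = $42 and Q* = 365.
With the tax collected from buyers, demand (in seller-price terms) shifts: Qd = 491 − 3(P + 2).
Solving gives Q = 362.6 with buyers paying $42.8 and sellers receiving $40.8 (the $2 wedge).
Burden on buyers: $0.8; on sellers: $1.2. (They sum to $2.)
The less price-elastic side of the market bears the larger share of a per-unit tax.

Buyers bear $0.8 per kilogram; sellers bear $1.2 per kilogram.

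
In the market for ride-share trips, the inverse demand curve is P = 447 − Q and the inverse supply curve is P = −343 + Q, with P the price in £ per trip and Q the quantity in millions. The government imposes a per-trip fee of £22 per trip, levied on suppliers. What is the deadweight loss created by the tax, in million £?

Deadweight loss = £121 million.

Inverting to Q(P) form: Qd = 447 − P; Qs = P + 343.
Without the tax, 447 − P = P + 343 gives 2P = 104, so P* = £52 and Q* = 395.
With the tax collected from suppliers, supply shifts: Qs = (P − 22) + 343.
New equilibrium: consumers pay £63, suppliers receive £41, Q = 384. (Wedge: Pb − Ps = 22.)
Quantity falls by |ΔQ| = |395 − 384| = 11.
DWL = ½ · t · |ΔQ| = ½ · 22 · 11 = £121.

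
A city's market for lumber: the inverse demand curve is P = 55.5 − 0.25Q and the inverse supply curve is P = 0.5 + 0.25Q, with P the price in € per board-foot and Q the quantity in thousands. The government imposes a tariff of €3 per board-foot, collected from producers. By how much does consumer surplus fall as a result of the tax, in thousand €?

Consumer surplus falls by €160.5 thousand.

Inverting to Q(P) form: Qd = 222 − 4P; Qs = 4P − 2.
Before the tax: set 222 − 4P = 4P − 2 → P* = €28, Q* = 110.
With the tax collected from producers, supply shifts: Qs = 4(P − 3) − 2.
Solving gives Q = 104 with consumers paying €29.5 and producers receiving €26.5 (the €3 wedge).
ΔCS is the trapezoid between Q = 104 and Q = 110 of height €1.5: ½ · (110 + 104) · 1.5 = €160.5.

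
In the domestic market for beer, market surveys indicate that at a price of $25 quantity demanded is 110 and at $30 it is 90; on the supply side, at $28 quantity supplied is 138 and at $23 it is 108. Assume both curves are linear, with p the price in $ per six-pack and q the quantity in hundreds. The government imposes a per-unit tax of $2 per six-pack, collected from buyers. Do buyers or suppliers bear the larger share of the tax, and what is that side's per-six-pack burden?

Buyers bear the larger share: $1.2 per six-pack.

Demand slope: (90 − 110)/(30 − 25) = -4, so qd = 210 − 4p.
Supply slope: (108 − 138)/(23 − 28) = 6, so qs = 6p − 30.
Without the tax, 210 − 4p = 6p − 30 gives 10p = 240, so p* = $24 and q* = 114.
With the tax collected from buyers, demand (in seller-price terms) shifts: qd = 210 − 4(p + 2).
Solving gives q = 109.2 with buyers paying $25.2 and suppliers receiving $23.2 (the $2 wedge).
Per-six-pack burden: buyers $1.2, suppliers $0.8.
Buyers take the larger share because demand is less price-elastic here (demand slope 4 vs supply slope 6).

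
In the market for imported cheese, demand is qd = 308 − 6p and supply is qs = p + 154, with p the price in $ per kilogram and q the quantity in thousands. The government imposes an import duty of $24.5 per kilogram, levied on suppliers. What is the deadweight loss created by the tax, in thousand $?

Deadweight loss = $257.25 thousand.

Before the tax: set 308 − 6p = p + 154 → p* = $22, q* = 176.
With the tax collected from suppliers, supply shifts: qs = (p − 24.5) + 154.
Solving gives q = 155 with consumers paying $25.5 and suppliers receiving $1 (the $24.5 wedge).
Quantity falls by |ΔQ| = |176 − 155| = 21.
DWL = ½ · t · |ΔQ| = ½ · 24.5 · 21 = $257.25.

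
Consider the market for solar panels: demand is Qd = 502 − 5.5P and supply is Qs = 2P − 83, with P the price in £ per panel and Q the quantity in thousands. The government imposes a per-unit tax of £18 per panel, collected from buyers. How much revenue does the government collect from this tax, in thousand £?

Before the tax: set 502 − 5.5P = 2P − 83 → P* = £78, Q* = 73.
With the tax collected from buyers, demand (in seller-price terms) shifts: Qd = 502 − 5.5(P + 18).
Solving gives Q = 46.6 with buyers paying £82.8 and producers receiving £64.8 (the £18 wedge).
Revenue = t · Q = 18 · 46.6 = £838.8.

Tax revenue = £838.8 thousand.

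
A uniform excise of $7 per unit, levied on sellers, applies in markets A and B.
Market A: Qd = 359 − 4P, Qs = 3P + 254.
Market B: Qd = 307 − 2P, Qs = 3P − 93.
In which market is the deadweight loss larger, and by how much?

Market A: pre-tax P* = $15, Q* = 299; post-tax Q = 287; deadweight loss = $42.
Market B: pre-tax P* = $80, Q* = 147; post-tax Q = 138.6; deadweight loss = $29.4.
Difference: $42 vs $29.4 → market A is larger by $12.6.

Market A, by $12.6.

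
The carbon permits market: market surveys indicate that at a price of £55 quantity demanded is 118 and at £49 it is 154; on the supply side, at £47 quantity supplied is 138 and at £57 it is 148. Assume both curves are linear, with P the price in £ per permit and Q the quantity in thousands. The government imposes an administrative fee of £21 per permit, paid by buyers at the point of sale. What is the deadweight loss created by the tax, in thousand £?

Deadweight loss = £189 thousand.

Demand slope: (154 − 118)/(49 − 55) = -6, so Qd = 448 − 6P.
Supply slope: (148 − 138)/(57 − 47) = 1, so Qs = P + 91.
Before the tax: set 448 − 6P = P + 91 → P* = £51, Q* = 142.
With the tax collected from buyers, demand (in seller-price terms) shifts: Qd = 448 − 6(P + 21).
New equilibrium: buyers pay £54, suppliers receive £33, Q = 124. (Wedge: Pb − Ps = 21.)
Quantity falls by |ΔQ| = |142 − 124| = 18.
DWL = ½ · t · |ΔQ| = ½ · 21 · 18 = £189.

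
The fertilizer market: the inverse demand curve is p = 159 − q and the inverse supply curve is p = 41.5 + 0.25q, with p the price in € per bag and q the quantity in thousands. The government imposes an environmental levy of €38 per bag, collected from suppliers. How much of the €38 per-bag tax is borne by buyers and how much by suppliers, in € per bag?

Rewrite in direct form: qd = 159 − p and qs = 4p − 166.
Before the tax: set 159 − p = 4p − 166 → p* = €65, q* = 94.
With the tax collected from suppliers, supply shifts: qs = 4(p − 38) − 166.
New equilibrium: buyers pay €95.4, suppliers receive €57.4, q = 63.6. (Wedge: pb − ps = 38.)
Burden on buyers: €30.4; on suppliers: €7.6. (They sum to €38.)

Buyers bear €30.4 per bag; suppliers bear €7.6 per bag.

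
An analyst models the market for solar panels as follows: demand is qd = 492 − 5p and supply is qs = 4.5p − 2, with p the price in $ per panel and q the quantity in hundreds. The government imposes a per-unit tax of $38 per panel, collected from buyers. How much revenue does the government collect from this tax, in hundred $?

Before the tax: set 492 − 5p = 4.5p − 2 → p* = $52, q* = 232.
With the tax collected from buyers, demand (in seller-price terms) shifts: qd = 492 − 5(p + 38).
New equilibrium: buyers pay $70, sellers receive $32, q = 142. (Wedge: pb − ps = 38.)
Revenue = t · Q = 38 · 142 = $5396.

Tax revenue = $5396 hundred.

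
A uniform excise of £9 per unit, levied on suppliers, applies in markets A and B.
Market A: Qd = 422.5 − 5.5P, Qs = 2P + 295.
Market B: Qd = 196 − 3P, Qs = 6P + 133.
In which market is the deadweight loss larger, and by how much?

Market B, by £21.6.

Market A: pre-tax P* = £17, Q* = 329; post-tax Q = 315.8; deadweight loss = £59.4.
Market B: pre-tax P* = £7, Q* = 175; post-tax Q = 157; deadweight loss = £81.
Difference: £59.4 vs £81 → market B is larger by £21.6.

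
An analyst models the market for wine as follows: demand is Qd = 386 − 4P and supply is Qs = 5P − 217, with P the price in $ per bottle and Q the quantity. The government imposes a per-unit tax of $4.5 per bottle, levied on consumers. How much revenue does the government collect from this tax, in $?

Tax revenue = $486.

Before the tax: set 386 − 4P = 5P − 217 → P* = $67, Q* = 118.
With the tax collected from consumers, demand (in seller-price terms) shifts: Qd = 386 − 4(P + 4.5).
Solving gives Q = 108 with consumers paying $69.5 and suppliers receiving $65 (the $4.5 wedge).
Revenue = t · Q = 4.5 · 108 = $486.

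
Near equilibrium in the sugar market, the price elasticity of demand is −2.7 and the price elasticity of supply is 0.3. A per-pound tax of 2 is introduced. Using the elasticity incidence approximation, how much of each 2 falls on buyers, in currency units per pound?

Incidence ratio: buyers' share ≈ εs / (εs + |εd|) = 0.3 / (0.3 + 2.7) = 0.1.
So buyers bear ≈ 0.1 × 2 = 0.2; producers bear 1.8.

Buyers bear ≈ 0.2 per pound.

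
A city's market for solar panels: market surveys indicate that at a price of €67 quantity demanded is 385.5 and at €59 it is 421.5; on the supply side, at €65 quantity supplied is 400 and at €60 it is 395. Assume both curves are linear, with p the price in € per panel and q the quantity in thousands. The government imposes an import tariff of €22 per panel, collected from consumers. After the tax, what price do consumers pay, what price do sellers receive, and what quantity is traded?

Consumers pay €68; sellers receive €46; quantity = 381.

Demand slope: (421.5 − 385.5)/(59 − 67) = -4.5, so qd = 687 − 4.5p.
Supply slope: (395 − 400)/(60 − 65) = 1, so qs = p + 335.
Without the tax, 687 − 4.5p = p + 335 gives 5.5p = 352, so p* = €64 and q* = 399.
With the tax collected from consumers, demand (in seller-price terms) shifts: qd = 687 − 4.5(p + 22).
Solving gives q = 381 with consumers paying €68 and sellers receiving €46 (the €22 wedge).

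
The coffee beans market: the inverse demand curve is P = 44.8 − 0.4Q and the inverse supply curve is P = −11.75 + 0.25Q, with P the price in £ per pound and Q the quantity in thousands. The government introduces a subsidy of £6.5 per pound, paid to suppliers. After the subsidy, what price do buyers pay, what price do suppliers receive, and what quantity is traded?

Inverting to Q(P) form: Qd = 112 − 2.5P; Qs = 4P + 47.
Without the subsidy, 112 − 2.5P = 4P + 47 gives 6.5P = 65, so P* = £10 and Q* = 87.
With a per-unit subsidy paid to suppliers, each receives P + 6.5 per unit sold, so supply becomes Qs = 4(P + 6.5) + 47.
Solving gives Q = 97 with buyers paying £6 and suppliers receiving £12.5 (the £6.5 wedge).

Buyers pay £6; suppliers receive £12.5; quantity = 97.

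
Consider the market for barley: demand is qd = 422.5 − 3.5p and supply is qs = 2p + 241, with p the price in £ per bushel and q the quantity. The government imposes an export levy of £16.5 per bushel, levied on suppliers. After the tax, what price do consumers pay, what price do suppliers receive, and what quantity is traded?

Consumers pay £39; suppliers receive £22.5; quantity = 286.

Before the tax: set 422.5 − 3.5p = 2p + 241 → p* = £33, q* = 307.
With the tax collected from suppliers, supply shifts: qs = 2(p − 16.5) + 241.
Solving gives q = 286 with consumers paying £39 and suppliers receiving £22.5 (the £16.5 wedge).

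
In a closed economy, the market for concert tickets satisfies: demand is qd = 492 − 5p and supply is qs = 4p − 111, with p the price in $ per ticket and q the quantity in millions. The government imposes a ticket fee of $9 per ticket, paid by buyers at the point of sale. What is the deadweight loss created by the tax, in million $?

Deadweight loss = $90 million.

Without the tax, 492 − 5p = 4p − 111 gives 9p = 603, so p* = $67 and q* = 157.
With the tax collected from buyers, demand (in seller-price terms) shifts: qd = 492 − 5(p + 9).
Solving gives q = 137 with buyers paying $71 and suppliers receiving $62 (the $9 wedge).
Quantity falls by |ΔQ| = |157 − 137| = 20.
DWL = ½ · t · |ΔQ| = ½ · 9 · 20 = $90.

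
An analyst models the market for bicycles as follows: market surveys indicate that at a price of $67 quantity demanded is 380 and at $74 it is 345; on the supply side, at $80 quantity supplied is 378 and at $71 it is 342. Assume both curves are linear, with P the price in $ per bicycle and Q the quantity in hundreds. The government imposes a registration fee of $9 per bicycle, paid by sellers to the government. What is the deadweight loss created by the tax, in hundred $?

Deadweight loss = $90 hundred.

Demand slope: (345 − 380)/(74 − 67) = -5, so Qd = 715 − 5P.
Supply slope: (342 − 378)/(71 − 80) = 4, so Qs = 4P + 58.
Before the tax: set 715 − 5P = 4P + 58 → P* = $73, Q* = 350.
With the tax collected from sellers, supply shifts: Qs = 4(P − 9) + 58.
New equilibrium: consumers pay $77, sellers receive $68, Q = 330. (Wedge: Pb − Ps = 9.)
Quantity falls by |ΔQ| = |350 − 330| = 20.
DWL = ½ · t · |ΔQ| = ½ · 9 · 20 = $90.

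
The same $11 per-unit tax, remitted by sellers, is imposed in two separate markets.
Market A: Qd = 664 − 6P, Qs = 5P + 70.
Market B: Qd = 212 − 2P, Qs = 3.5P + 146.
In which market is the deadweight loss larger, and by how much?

Market A, by $88.

Market A: pre-tax P* = $54, Q* = 340; post-tax Q = 310; deadweight loss = $165.
Market B: pre-tax P* = $12, Q* = 188; post-tax Q = 174; deadweight loss = $77.
Difference: $165 vs $77 → market A is larger by $88.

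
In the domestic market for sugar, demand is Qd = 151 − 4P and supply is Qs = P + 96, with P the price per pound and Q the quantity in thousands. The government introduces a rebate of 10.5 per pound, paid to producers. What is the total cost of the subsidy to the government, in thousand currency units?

Without the subsidy, 151 − 4P = P + 96 gives 5P = 55, so P* = 11 and Q* = 107.
With a per-unit subsidy paid to producers, each receives P + 10.5 per unit sold, so supply becomes Qs = (P + 10.5) + 96.
Solving gives Q = 115.4 with consumers paying 8.9 and producers receiving 19.4 (the 10.5 wedge).
Outlay = t · Q = 10.5 · 115.4 = 1211.7.

Government outlay = 1211.7 thousand.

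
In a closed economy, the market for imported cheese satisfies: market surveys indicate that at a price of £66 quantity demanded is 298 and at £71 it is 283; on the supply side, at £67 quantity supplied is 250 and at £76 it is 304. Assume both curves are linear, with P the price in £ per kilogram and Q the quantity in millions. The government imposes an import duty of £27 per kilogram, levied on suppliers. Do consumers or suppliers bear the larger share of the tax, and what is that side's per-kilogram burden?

Demand slope: (283 − 298)/(71 − 66) = -3, so Qd = 496 − 3P.
Supply slope: (304 − 250)/(76 − 67) = 6, so Qs = 6P − 152.
Without the tax, 496 − 3P = 6P − 152 gives 9P = 648, so P* = £72 and Q* = 280.
With the tax collected from suppliers, supply shifts: Qs = 6(P − 27) − 152.
New equilibrium: consumers pay £90, suppliers receive £63, Q = 226. (Wedge: Pb − Ps = 27.)
Per-kilogram burden: consumers £18, suppliers £9.
Consumers take the larger share because demand is less price-elastic here (demand slope 3 vs supply slope 6).
The less price-elastic side of the market bears the larger share of a per-unit tax.

Consumers bear the larger share: £18 per kilogram.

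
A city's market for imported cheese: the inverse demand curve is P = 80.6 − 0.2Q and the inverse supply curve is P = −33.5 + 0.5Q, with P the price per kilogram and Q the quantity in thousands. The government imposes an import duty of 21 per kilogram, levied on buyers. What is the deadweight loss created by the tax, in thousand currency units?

Deadweight loss = 315 thousand.

Rewrite in direct form: Qd = 403 − 5P and Qs = 2P + 67.
Without the tax, 403 − 5P = 2P + 67 gives 7P = 336, so P* = 48 and Q* = 163.
With the tax collected from buyers, demand (in seller-price terms) shifts: Qd = 403 − 5(P + 21).
New equilibrium: buyers pay 54, sellers receive 33, Q = 133. (Wedge: Pb − Ps = 21.)
Quantity falls by |ΔQ| = |163 − 133| = 30.
DWL = ½ · t · |ΔQ| = ½ · 21 · 30 = 315.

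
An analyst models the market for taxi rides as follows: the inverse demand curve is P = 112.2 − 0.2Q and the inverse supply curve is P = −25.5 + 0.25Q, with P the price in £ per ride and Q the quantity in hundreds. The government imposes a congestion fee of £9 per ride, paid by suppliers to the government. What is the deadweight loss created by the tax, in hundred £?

Deadweight loss = £90 hundred.

Inverting to Q(P) form: Qd = 561 − 5P; Qs = 4P + 102.
Before the tax: set 561 − 5P = 4P + 102 → P* = £51, Q* = 306.
With the tax collected from suppliers, supply shifts: Qs = 4(P − 9) + 102.
New equilibrium: consumers pay £55, suppliers receive £46, Q = 286. (Wedge: Pb − Ps = 9.)
Quantity falls by |ΔQ| = |306 − 286| = 20.
DWL = ½ · t · |ΔQ| = ½ · 9 · 20 = £90.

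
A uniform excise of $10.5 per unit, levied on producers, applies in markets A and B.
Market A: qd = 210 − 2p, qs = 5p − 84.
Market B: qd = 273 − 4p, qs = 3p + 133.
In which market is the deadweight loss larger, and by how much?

Market A: pre-tax p* = $42, q* = 126; post-tax q = 111; deadweight loss = $78.75.
Market B: pre-tax p* = $20, q* = 193; post-tax q = 175; deadweight loss = $94.5.
Difference: $78.75 vs $94.5 → market B is larger by $15.75.

Market B, by $15.75.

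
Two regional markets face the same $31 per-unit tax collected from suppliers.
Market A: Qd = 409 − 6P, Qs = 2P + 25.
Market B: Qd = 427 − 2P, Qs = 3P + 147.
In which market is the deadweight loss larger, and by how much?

Market A, by $144.15.

Market A: pre-tax P* = $48, Q* = 121; post-tax Q = 74.5; deadweight loss = $720.75.
Market B: pre-tax P* = $56, Q* = 315; post-tax Q = 277.8; deadweight loss = $576.6.
Difference: $720.75 vs $576.6 → market A is larger by $144.15.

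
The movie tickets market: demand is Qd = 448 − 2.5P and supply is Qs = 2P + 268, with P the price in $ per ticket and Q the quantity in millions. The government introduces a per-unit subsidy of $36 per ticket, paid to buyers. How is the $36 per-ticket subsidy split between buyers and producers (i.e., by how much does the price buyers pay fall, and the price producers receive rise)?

Before the subsidy: set 448 − 2.5P = 2P + 268 → P* = $40, Q* = 348.
With a per-unit subsidy paid to buyers, each effectively pays P − 36, so demand becomes Qd = 448 − 2.5(P − 36).
Solving gives Q = 388 with buyers paying $24 and producers receiving $60 (the $36 wedge).
Gain to buyers: $16; to producers: $20. (They sum to $36.)

Buyers gain $16 per ticket; producers gain $20 per ticket.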